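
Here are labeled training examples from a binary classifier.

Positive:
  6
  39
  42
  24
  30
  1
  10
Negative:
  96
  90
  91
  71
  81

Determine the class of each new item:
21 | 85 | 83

A rule that fits every label: at most 42 — true of each 'Positive' example, false of each 'Negative' one.
21: 21 ≤ 42 — meets the rule, so Positive.
85: 85 > 42 — fails the rule, so Negative.
83: 83 > 42 — fails the rule, so Negative.

Positive, Negative, Negative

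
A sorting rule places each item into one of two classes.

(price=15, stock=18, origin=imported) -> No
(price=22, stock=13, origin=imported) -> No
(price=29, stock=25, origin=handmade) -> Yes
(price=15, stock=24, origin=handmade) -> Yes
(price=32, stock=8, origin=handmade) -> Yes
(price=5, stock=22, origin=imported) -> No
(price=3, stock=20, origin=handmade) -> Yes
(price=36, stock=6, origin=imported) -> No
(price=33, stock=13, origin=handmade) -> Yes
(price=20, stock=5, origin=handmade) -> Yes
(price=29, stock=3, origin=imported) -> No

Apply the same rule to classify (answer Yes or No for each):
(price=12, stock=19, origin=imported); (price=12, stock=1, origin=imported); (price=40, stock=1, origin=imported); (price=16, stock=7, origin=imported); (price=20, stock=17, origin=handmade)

No, No, No, No, Yes

A rule that fits every label: origin is handmade — true of each 'Yes' example, false of each 'No' one.
(price=12, stock=19, origin=imported): origin is imported — lacks this property, so No. (price=12, stock=1, origin=imported): origin is imported — lacks this property, so No. (price=40, stock=1, origin=imported): origin is imported — lacks this property, so No. (price=16, stock=7, origin=imported): origin is imported — lacks this property, so No. (price=20, stock=17, origin=handmade): origin is handmade — passes, so Yes.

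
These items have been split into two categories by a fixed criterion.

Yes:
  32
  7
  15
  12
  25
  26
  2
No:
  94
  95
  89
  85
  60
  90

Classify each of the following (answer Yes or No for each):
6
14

The common property of the 'Yes' items is: at most 32. No 'No' item has it.
6: 6 ≤ 32, meets the rule → Yes.
14: 14 ≤ 32, meets the rule → Yes.

Yes, Yes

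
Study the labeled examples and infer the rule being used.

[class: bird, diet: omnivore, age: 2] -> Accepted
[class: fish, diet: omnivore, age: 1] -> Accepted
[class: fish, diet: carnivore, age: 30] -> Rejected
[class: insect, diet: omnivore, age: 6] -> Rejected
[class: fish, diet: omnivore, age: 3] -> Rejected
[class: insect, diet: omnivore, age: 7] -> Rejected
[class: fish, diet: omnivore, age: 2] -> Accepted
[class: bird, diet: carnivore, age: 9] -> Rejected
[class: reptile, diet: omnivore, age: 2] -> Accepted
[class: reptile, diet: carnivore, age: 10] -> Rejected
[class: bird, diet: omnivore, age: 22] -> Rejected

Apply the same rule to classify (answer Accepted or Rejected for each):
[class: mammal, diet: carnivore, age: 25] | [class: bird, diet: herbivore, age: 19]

The pattern is that an item is 'Accepted' exactly when: age ≤ 2.
Rejected: [class: mammal, diet: carnivore, age: 25], since age = 25. Rejected: [class: bird, diet: herbivore, age: 19], since age = 19.

Rejected, Rejected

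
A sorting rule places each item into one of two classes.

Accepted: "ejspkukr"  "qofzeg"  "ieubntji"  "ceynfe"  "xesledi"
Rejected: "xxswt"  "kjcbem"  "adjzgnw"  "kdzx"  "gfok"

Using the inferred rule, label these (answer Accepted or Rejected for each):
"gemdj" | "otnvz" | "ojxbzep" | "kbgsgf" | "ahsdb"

Rejected, Rejected, Accepted, Rejected, Rejected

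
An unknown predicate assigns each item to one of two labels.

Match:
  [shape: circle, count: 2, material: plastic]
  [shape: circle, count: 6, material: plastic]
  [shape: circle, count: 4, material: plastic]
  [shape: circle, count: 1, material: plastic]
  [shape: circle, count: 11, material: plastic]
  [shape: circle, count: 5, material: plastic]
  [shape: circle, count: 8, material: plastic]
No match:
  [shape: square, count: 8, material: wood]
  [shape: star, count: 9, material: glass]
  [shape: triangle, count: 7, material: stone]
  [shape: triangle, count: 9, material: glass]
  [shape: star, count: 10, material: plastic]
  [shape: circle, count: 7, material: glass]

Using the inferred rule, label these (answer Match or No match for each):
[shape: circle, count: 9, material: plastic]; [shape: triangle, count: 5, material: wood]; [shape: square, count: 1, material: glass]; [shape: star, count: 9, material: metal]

Match, No match, No match, No match

Rule: material is plastic AND shape is circle. This holds for each 'Match' example and fails for each 'No match' one.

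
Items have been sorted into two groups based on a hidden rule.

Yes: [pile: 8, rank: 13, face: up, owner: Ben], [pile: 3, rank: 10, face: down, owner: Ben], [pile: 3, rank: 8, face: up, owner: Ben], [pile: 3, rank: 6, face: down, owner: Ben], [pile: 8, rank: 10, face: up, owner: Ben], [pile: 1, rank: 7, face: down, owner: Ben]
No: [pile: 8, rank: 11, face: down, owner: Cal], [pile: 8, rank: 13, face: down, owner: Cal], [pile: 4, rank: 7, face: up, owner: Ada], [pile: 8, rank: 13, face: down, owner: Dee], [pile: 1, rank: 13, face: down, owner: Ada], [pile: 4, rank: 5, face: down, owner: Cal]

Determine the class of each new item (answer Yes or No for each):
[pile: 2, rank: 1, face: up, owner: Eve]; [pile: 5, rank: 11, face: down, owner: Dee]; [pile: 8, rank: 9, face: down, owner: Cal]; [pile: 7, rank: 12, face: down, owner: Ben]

The classifier is using: owner is Ben.
[pile: 2, rank: 1, face: up, owner: Eve]: owner is Eve, does not fit → No. [pile: 5, rank: 11, face: down, owner: Dee]: owner is Dee, does not fit → No. [pile: 8, rank: 9, face: down, owner: Cal]: owner is Cal, does not fit → No. [pile: 7, rank: 12, face: down, owner: Ben]: owner is Ben, checks out → Yes.

No, No, No, Yes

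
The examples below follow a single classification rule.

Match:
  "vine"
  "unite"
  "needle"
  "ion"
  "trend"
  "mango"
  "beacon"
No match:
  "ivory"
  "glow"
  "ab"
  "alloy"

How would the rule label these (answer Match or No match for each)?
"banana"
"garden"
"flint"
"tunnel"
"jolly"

Match, Match, Match, Match, No match

The rule appears to be: contains 'n'.
"banana": Match (has 'n').
"garden": Match (has 'n').
"flint": Match (has 'n').
"tunnel": Match (has 'n').
"jolly": No match (no 'n').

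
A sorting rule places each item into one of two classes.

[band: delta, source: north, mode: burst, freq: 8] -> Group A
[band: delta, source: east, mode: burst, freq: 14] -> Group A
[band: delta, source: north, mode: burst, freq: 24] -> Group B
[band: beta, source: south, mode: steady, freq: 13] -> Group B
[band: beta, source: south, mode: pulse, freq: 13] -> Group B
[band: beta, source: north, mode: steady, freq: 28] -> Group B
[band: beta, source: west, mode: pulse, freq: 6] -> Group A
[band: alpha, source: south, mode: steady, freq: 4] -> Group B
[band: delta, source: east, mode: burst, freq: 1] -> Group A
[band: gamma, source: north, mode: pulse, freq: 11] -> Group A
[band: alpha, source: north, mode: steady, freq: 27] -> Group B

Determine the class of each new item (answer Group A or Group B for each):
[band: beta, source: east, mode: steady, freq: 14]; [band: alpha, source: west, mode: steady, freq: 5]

Group A, Group A

The simplest hypothesis consistent with all the labels is: source is not south AND freq ≤ 14.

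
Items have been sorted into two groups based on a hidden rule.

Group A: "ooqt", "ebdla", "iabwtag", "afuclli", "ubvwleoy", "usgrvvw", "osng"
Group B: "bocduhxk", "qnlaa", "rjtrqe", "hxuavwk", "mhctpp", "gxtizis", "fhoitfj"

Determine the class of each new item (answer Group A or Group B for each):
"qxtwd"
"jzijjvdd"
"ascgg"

The classifier is using: starts with a vowel.

Group B, Group B, Group A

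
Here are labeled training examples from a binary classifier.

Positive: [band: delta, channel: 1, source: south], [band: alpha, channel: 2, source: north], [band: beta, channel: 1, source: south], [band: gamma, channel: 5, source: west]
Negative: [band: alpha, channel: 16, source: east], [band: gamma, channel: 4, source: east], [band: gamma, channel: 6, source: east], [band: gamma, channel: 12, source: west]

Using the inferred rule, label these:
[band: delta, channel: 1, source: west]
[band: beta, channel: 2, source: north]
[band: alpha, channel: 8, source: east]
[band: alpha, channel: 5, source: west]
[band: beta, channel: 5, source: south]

Positive, Positive, Negative, Positive, Positive

The pattern is that an item is 'Positive' exactly when: channel ≤ 2 OR channel = 5.
[band: delta, channel: 1, source: west]: channel = 1, checks out → Positive. [band: beta, channel: 2, source: north]: channel = 2, checks out → Positive. [band: alpha, channel: 8, source: east]: channel = 8, doesn't qualify → Negative. [band: alpha, channel: 5, source: west]: channel = 5, checks out → Positive. [band: beta, channel: 5, source: south]: channel = 5, checks out → Positive.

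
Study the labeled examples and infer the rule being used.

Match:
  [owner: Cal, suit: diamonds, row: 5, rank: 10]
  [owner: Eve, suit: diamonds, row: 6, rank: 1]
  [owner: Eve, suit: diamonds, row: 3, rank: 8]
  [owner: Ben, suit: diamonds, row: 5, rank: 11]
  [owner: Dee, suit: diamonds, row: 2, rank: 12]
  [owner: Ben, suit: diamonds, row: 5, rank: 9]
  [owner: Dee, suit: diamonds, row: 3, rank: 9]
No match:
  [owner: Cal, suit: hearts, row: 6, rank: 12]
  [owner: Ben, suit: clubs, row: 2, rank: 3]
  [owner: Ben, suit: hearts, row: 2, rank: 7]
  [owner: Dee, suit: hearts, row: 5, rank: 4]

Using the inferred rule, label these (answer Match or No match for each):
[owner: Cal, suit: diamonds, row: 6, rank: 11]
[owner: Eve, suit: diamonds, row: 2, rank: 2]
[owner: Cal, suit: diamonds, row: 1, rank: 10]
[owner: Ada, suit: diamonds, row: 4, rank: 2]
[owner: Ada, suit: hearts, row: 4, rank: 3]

Match, Match, Match, Match, No match

The simplest hypothesis consistent with all the labels is: suit is diamonds.
[owner: Cal, suit: diamonds, row: 6, rank: 11]: suit is diamonds, has this property → Match.
[owner: Eve, suit: diamonds, row: 2, rank: 2]: suit is diamonds, has this property → Match.
[owner: Cal, suit: diamonds, row: 1, rank: 10]: suit is diamonds, has this property → Match.
[owner: Ada, suit: diamonds, row: 4, rank: 2]: suit is diamonds, has this property → Match.
[owner: Ada, suit: hearts, row: 4, rank: 3]: suit is hearts, does not satisfy this → No match.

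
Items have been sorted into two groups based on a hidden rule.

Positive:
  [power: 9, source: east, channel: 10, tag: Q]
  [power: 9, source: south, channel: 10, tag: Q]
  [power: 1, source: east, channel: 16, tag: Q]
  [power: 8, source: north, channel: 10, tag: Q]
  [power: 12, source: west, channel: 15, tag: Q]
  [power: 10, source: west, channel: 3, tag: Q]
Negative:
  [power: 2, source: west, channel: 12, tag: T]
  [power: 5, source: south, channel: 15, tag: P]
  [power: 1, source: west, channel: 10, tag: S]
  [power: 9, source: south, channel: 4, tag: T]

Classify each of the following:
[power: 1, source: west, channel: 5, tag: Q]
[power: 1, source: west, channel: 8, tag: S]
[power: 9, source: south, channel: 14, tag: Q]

Positive, Negative, Positive

The common property of the 'Positive' items is: tag is Q. No 'Negative' item has it.
[power: 1, source: west, channel: 5, tag: Q]: tag is Q — meets the rule, so Positive. [power: 1, source: west, channel: 8, tag: S]: tag is S — doesn't match, so Negative. [power: 9, source: south, channel: 14, tag: Q]: tag is Q — meets the rule, so Positive.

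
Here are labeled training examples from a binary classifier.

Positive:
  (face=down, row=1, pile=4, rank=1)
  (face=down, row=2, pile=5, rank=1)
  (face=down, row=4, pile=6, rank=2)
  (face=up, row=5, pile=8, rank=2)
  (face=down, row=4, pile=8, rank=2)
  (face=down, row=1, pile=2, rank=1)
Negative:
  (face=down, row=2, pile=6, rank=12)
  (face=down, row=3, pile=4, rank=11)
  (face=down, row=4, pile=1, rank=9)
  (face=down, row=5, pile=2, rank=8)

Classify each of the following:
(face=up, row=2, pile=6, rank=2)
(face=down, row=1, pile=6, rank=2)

Positive, Positive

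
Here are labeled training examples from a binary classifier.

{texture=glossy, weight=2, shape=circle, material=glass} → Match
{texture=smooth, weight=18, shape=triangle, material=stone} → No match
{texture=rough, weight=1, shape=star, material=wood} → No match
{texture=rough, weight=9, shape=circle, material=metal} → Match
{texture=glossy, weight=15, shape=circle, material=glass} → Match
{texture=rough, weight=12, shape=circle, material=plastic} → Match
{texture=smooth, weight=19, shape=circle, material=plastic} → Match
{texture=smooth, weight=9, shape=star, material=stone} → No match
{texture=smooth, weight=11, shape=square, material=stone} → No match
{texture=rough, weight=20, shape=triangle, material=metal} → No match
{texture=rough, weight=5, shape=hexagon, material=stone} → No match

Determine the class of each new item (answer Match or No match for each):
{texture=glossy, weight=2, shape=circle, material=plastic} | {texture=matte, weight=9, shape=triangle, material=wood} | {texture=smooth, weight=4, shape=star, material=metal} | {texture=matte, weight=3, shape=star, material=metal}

Match, No match, No match, No match

The pattern is that an item is 'Match' exactly when: shape is circle.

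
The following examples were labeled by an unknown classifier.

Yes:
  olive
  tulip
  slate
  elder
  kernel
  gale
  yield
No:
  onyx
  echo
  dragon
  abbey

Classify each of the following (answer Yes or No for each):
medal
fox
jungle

Yes, No, Yes

One predicate separates the groups cleanly: contains 'l'.
medal → has 'l' → Yes. fox → no 'l' → No. jungle → has 'l' → Yes.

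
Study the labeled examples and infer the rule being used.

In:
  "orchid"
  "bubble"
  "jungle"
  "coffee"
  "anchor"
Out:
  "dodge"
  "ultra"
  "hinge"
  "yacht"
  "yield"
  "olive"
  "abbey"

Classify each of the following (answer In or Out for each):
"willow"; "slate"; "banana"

In, Out, In

The rule appears to be: even length.
"willow" → length 6 → In.
"slate" → length 5 → Out.
"banana" → length 6 → In.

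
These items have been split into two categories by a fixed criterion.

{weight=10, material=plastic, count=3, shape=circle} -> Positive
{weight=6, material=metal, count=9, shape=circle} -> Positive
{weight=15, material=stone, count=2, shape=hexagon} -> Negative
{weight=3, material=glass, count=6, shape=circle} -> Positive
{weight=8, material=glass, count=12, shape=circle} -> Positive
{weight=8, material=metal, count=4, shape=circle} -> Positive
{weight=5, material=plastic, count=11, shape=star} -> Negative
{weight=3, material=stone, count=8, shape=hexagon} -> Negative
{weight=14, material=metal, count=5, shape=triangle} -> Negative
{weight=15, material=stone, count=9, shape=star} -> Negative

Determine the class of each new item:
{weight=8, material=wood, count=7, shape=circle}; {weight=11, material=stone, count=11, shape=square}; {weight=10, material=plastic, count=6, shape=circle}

Positive, Negative, Positive

The classifier is using: shape is circle.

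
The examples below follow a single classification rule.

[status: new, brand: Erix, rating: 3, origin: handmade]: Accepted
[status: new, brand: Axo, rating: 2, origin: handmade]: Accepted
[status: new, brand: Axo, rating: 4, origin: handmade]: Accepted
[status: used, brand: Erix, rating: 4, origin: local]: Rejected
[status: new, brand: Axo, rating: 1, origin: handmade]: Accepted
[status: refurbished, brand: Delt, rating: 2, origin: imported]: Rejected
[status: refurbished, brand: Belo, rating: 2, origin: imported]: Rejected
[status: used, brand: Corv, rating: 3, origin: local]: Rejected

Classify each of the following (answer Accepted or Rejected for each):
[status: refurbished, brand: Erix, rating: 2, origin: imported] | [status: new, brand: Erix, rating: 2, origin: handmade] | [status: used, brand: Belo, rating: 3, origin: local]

The pattern is that an item is 'Accepted' exactly when: status is new.
[status: refurbished, brand: Erix, rating: 2, origin: imported]: status is refurbished — doesn't qualify, so Rejected.
[status: new, brand: Erix, rating: 2, origin: handmade]: status is new — satisfies this, so Accepted.
[status: used, brand: Belo, rating: 3, origin: local]: status is used — doesn't qualify, so Rejected.

Rejected, Accepted, Rejected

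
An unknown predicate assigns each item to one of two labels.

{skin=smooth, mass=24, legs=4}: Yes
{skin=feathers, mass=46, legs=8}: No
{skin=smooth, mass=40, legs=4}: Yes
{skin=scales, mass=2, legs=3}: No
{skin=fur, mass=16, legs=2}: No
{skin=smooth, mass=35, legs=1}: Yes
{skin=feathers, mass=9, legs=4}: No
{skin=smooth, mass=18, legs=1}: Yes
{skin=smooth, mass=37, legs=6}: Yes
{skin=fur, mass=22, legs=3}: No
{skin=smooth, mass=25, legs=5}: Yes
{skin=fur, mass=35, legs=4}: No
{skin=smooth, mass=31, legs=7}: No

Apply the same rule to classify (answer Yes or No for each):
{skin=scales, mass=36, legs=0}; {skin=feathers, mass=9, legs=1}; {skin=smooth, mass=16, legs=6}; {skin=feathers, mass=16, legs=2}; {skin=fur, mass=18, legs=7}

The simplest hypothesis consistent with all the labels is: skin is smooth AND legs ≤ 6.
{skin=scales, mass=36, legs=0}: skin is scales, legs = 0 — fails this test, so No.
{skin=feathers, mass=9, legs=1}: skin is feathers, legs = 1 — fails this test, so No.
{skin=smooth, mass=16, legs=6}: skin is smooth, legs = 6 — has this property, so Yes.
{skin=feathers, mass=16, legs=2}: skin is feathers, legs = 2 — fails this test, so No.
{skin=fur, mass=18, legs=7}: skin is fur, legs = 7 — fails this test, so No.

No, No, Yes, No, No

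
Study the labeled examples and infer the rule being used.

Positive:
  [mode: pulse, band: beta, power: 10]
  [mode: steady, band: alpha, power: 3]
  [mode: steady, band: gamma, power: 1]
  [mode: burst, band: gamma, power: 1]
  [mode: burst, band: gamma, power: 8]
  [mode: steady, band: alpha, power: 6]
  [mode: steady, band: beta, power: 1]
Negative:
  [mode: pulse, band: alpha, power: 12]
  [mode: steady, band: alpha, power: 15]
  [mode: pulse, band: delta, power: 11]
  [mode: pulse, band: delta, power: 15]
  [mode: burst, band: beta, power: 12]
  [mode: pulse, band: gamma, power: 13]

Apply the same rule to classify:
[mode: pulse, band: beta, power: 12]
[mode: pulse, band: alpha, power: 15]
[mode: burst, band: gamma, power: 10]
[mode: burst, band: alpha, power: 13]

Every 'Positive' example satisfies: power ≤ 10. None of the 'Negative' examples do.
Negative: [mode: pulse, band: beta, power: 12], since power = 12.
Negative: [mode: pulse, band: alpha, power: 15], since power = 15.
Positive: [mode: burst, band: gamma, power: 10], since power = 10.
Negative: [mode: burst, band: alpha, power: 13], since power = 13.

Negative, Negative, Positive, Negative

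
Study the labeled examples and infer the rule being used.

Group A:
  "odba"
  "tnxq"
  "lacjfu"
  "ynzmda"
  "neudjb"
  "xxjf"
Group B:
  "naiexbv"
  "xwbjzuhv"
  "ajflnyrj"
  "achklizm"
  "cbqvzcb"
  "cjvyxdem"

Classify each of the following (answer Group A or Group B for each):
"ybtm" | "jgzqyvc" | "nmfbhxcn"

Group A, Group B, Group B

The rule appears to be: length ≤ 6.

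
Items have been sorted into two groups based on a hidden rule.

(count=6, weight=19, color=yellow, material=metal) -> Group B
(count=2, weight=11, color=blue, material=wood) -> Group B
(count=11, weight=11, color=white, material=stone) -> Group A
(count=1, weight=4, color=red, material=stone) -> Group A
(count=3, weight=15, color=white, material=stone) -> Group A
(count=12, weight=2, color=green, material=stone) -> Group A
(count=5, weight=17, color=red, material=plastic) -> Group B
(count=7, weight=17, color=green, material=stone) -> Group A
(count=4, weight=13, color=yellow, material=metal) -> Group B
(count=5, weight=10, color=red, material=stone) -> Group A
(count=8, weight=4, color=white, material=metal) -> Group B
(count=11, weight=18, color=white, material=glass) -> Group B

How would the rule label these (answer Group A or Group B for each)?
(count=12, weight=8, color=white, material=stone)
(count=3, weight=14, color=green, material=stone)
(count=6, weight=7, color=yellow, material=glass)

Group A, Group A, Group B

The distinguishing property — material is stone — holds for all the 'Group A' cases and none of the 'Group B' cases.
(count=12, weight=8, color=white, material=stone): material is stone, qualifies → Group A.
(count=3, weight=14, color=green, material=stone): material is stone, qualifies → Group A.
(count=6, weight=7, color=yellow, material=glass): material is glass, does not satisfy this → Group B.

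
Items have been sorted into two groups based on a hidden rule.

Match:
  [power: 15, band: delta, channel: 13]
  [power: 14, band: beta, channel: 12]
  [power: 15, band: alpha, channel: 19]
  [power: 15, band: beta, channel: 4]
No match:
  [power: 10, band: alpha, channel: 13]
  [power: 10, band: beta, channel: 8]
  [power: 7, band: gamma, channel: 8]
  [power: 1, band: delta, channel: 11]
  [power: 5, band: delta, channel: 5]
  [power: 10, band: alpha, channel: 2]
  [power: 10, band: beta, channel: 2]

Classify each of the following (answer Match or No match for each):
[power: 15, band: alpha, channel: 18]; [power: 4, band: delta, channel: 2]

The distinguishing property — power ≥ 14 — holds for all the 'Match' cases and none of the 'No match' cases.

Match, No match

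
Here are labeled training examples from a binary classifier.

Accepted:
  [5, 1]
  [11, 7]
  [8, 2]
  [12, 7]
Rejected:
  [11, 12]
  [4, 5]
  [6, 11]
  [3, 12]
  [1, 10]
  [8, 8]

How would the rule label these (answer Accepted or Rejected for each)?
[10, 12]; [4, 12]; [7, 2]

Rejected, Rejected, Accepted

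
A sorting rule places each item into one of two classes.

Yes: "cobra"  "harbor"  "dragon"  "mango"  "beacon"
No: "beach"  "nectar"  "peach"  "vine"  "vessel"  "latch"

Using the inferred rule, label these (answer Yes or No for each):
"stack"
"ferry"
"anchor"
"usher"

No, No, Yes, No

The rule appears to be: contains 'o'.
"stack" — no 'o', hence No. "ferry" — no 'o', hence No. "anchor" — has 'o', hence Yes. "usher" — no 'o', hence No.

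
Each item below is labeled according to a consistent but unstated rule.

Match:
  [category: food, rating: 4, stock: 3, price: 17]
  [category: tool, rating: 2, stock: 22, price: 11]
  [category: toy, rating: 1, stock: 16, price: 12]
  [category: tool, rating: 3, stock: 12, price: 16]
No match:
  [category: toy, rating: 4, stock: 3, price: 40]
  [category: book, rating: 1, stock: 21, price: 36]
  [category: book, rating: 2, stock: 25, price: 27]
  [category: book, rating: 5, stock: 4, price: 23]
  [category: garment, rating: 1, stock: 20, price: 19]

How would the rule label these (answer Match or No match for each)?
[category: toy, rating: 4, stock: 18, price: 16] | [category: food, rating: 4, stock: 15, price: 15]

Match, Match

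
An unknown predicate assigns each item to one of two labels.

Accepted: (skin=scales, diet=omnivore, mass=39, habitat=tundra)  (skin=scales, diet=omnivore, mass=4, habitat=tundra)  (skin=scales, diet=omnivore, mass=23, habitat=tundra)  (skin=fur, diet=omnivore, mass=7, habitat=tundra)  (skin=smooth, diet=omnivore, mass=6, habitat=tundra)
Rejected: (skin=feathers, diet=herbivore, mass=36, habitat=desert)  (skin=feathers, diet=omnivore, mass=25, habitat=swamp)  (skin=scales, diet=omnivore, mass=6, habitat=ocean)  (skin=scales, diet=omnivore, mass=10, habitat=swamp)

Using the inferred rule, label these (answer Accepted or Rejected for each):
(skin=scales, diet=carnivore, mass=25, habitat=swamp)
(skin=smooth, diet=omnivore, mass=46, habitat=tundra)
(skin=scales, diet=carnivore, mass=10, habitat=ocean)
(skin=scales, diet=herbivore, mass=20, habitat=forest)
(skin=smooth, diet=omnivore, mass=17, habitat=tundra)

The pattern is that an item is 'Accepted' exactly when: habitat is tundra.
Rejected: (skin=scales, diet=carnivore, mass=25, habitat=swamp), since habitat is swamp. Accepted: (skin=smooth, diet=omnivore, mass=46, habitat=tundra), since habitat is tundra. Rejected: (skin=scales, diet=carnivore, mass=10, habitat=ocean), since habitat is ocean. Rejected: (skin=scales, diet=herbivore, mass=20, habitat=forest), since habitat is forest. Accepted: (skin=smooth, diet=omnivore, mass=17, habitat=tundra), since habitat is tundra.

Rejected, Accepted, Rejected, Rejected, Accepted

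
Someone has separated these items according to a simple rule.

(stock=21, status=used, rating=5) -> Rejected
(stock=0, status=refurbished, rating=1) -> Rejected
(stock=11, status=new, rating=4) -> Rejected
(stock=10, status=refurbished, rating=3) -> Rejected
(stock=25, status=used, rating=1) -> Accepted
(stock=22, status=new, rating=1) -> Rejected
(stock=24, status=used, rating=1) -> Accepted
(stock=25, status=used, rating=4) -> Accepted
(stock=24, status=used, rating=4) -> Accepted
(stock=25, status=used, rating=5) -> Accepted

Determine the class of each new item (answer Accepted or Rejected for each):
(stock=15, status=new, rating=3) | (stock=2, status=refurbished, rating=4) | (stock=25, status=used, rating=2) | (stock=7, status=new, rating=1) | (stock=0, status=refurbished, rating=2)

Rejected, Rejected, Accepted, Rejected, Rejected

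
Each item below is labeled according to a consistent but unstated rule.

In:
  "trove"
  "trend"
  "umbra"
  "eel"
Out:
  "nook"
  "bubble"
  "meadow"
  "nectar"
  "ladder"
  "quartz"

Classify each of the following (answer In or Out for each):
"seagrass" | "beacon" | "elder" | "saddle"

One predicate separates the groups cleanly: odd length.

Out, Out, In, Out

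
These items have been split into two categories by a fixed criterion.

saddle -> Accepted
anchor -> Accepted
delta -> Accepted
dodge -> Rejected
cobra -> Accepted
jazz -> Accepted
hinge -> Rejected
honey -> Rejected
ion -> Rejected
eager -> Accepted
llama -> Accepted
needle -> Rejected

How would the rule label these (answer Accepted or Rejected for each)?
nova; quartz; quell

Accepted, Accepted, Rejected

The pattern is that an item is 'Accepted' exactly when: contains 'a'.
nova — has 'a', hence Accepted. quartz — has 'a', hence Accepted. quell — no 'a', hence Rejected.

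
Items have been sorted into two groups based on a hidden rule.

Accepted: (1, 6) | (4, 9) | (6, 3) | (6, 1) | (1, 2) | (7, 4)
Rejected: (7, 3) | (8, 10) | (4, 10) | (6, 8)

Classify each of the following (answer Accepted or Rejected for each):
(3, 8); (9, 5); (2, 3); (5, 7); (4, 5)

'Accepted' ⟺ sum is odd.
(3, 8): 3+8 = 11, matches → Accepted.
(9, 5): 9+5 = 14, fails the rule → Rejected.
(2, 3): 2+3 = 5, matches → Accepted.
(5, 7): 5+7 = 12, fails the rule → Rejected.
(4, 5): 4+5 = 9, matches → Accepted.

Accepted, Rejected, Accepted, Rejected, Accepted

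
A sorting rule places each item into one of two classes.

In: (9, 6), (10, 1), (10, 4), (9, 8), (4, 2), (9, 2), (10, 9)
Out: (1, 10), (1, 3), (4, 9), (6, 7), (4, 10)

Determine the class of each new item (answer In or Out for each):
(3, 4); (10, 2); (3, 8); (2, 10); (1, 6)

The distinguishing property — first > second — holds for all the 'In' cases and none of the 'Out' cases.

Out, In, Out, Out, Out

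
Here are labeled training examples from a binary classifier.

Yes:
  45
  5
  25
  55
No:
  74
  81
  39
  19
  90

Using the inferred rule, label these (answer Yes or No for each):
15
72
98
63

Yes, No, No, No

The classifier is using: ends in digit 5.
15 → last digit 5 → Yes.
72 → last digit 2 → No.
98 → last digit 8 → No.
63 → last digit 3 → No.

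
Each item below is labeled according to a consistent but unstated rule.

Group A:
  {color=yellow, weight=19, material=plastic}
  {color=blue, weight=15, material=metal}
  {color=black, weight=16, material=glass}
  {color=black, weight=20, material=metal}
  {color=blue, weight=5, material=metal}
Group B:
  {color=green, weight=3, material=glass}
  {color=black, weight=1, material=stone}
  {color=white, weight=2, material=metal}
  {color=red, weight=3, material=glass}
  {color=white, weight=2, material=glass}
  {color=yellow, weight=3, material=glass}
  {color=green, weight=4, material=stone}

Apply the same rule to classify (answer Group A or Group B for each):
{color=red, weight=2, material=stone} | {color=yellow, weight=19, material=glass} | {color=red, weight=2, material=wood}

One predicate separates the groups cleanly: weight ≥ 5.
{color=red, weight=2, material=stone} — weight = 2, hence Group B.
{color=yellow, weight=19, material=glass} — weight = 19, hence Group A.
{color=red, weight=2, material=wood} — weight = 2, hence Group B.

Group B, Group A, Group B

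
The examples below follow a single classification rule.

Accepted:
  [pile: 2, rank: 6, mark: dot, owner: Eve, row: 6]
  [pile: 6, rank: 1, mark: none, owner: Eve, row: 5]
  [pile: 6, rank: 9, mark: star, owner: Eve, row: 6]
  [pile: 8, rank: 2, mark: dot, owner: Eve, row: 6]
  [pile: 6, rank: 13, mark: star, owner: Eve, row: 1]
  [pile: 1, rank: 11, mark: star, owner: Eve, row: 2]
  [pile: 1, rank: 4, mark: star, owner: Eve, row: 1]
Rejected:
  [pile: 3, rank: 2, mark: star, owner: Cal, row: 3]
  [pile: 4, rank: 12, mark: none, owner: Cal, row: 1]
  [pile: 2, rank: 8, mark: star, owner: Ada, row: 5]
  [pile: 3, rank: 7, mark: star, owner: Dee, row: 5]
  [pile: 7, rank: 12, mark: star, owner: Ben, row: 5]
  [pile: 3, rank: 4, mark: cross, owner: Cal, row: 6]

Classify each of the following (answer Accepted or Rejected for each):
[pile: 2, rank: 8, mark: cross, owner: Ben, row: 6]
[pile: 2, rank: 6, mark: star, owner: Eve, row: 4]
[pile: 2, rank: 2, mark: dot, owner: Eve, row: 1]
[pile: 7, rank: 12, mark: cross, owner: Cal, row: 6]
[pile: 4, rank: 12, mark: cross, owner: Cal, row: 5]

Rejected, Accepted, Accepted, Rejected, Rejected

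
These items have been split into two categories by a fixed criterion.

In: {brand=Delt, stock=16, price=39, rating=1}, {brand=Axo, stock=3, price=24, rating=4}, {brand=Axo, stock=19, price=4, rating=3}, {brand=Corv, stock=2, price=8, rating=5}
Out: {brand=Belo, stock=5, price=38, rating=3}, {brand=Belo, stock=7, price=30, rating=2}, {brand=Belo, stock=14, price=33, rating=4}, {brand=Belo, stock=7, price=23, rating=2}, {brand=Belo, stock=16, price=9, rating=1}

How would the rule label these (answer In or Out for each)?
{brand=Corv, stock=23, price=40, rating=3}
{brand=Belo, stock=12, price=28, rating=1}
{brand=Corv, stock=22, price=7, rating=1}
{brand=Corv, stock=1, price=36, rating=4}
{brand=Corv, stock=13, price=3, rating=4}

In, Out, In, In, In

Checking candidate rules against both groups, what survives is: brand is not Belo.
{brand=Corv, stock=23, price=40, rating=3}: In (brand is Corv). {brand=Belo, stock=12, price=28, rating=1}: Out (brand is Belo). {brand=Corv, stock=22, price=7, rating=1}: In (brand is Corv). {brand=Corv, stock=1, price=36, rating=4}: In (brand is Corv). {brand=Corv, stock=13, price=3, rating=4}: In (brand is Corv).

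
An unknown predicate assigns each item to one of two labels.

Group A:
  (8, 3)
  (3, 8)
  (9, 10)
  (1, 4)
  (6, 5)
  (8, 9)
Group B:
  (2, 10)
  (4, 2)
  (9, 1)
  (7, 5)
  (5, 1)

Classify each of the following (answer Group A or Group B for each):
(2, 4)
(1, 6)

The common property of the 'Group A' items is: sum is odd. No 'Group B' item has it.
(2, 4): Group B (2+4 = 6).
(1, 6): Group A (1+6 = 7).

Group B, Group A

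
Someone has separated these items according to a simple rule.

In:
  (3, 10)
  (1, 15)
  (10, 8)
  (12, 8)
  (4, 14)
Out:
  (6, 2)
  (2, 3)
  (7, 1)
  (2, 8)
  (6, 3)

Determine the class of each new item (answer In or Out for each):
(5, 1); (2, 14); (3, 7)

Out, In, Out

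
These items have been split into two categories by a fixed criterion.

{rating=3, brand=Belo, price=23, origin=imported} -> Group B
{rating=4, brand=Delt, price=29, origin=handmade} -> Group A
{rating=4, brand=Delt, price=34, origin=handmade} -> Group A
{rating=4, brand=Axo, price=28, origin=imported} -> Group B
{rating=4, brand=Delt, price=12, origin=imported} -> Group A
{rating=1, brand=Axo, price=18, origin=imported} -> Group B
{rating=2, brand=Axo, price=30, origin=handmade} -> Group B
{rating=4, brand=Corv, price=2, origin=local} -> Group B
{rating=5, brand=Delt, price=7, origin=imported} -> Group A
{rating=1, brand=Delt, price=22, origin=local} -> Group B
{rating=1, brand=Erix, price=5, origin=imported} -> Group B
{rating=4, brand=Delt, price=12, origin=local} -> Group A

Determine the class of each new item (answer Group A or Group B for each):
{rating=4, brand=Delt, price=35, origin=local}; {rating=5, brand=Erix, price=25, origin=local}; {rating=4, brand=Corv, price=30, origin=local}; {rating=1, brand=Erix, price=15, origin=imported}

Group A, Group B, Group B, Group B

The pattern is that an item is 'Group A' exactly when: brand is Delt AND rating ≥ 2.
{rating=4, brand=Delt, price=35, origin=local} — brand is Delt, rating = 4, hence Group A. {rating=5, brand=Erix, price=25, origin=local} — brand is Erix, rating = 5, hence Group B. {rating=4, brand=Corv, price=30, origin=local} — brand is Corv, rating = 4, hence Group B. {rating=1, brand=Erix, price=15, origin=imported} — brand is Erix, rating = 1, hence Group B.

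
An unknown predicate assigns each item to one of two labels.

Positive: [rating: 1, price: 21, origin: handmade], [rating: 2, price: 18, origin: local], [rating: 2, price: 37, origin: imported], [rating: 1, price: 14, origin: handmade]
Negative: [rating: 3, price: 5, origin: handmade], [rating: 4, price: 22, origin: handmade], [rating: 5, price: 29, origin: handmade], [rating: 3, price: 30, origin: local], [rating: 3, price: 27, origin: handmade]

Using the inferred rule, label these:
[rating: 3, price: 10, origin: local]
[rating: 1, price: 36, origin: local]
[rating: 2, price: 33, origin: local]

Negative, Positive, Positive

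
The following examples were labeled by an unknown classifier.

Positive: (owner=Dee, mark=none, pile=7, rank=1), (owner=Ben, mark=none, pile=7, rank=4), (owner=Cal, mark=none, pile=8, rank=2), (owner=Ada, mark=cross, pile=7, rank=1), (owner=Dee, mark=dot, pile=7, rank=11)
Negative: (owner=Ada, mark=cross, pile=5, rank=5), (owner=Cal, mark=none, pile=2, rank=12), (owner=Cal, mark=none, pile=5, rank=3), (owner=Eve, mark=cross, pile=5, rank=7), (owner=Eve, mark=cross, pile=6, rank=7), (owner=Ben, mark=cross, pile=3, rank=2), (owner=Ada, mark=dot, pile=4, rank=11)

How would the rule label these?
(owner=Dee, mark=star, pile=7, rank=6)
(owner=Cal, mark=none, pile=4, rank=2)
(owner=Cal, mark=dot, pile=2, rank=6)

Positive, Negative, Negative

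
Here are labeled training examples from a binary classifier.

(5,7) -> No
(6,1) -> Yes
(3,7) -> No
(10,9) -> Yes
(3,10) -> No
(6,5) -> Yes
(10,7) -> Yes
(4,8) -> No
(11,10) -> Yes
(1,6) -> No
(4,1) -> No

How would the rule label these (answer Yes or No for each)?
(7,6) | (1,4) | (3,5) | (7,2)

Yes, No, No, Yes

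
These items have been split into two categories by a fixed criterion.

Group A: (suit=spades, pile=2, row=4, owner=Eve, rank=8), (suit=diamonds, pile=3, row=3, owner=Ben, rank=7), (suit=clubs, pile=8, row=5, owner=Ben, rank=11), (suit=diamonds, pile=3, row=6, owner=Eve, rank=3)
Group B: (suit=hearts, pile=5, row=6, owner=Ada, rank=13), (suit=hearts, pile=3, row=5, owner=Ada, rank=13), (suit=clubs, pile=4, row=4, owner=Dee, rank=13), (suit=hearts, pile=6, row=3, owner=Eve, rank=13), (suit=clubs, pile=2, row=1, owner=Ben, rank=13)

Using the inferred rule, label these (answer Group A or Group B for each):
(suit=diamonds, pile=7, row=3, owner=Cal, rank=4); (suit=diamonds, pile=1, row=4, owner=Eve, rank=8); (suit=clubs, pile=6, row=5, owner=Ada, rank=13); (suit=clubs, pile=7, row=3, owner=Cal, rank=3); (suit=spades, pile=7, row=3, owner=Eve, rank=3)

The simplest hypothesis consistent with all the labels is: rank ≤ 11.
(suit=diamonds, pile=7, row=3, owner=Cal, rank=4) → rank = 4 → Group A. (suit=diamonds, pile=1, row=4, owner=Eve, rank=8) → rank = 8 → Group A. (suit=clubs, pile=6, row=5, owner=Ada, rank=13) → rank = 13 → Group B. (suit=clubs, pile=7, row=3, owner=Cal, rank=3) → rank = 3 → Group A. (suit=spades, pile=7, row=3, owner=Eve, rank=3) → rank = 3 → Group A.

Group A, Group A, Group B, Group A, Group A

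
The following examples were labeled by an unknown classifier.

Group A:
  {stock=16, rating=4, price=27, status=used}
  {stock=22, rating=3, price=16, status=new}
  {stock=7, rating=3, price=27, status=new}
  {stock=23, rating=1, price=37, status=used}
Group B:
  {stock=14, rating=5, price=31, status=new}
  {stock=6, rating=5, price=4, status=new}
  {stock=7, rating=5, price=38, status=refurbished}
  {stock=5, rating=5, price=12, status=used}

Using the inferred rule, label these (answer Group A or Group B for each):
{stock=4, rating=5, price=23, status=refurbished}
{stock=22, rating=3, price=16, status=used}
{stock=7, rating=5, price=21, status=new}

Group B, Group A, Group B

The common property of the 'Group A' items is: rating ≤ 4. No 'Group B' item has it.
{stock=4, rating=5, price=23, status=refurbished} → rating = 5 → Group B. {stock=22, rating=3, price=16, status=used} → rating = 3 → Group A. {stock=7, rating=5, price=21, status=new} → rating = 5 → Group B.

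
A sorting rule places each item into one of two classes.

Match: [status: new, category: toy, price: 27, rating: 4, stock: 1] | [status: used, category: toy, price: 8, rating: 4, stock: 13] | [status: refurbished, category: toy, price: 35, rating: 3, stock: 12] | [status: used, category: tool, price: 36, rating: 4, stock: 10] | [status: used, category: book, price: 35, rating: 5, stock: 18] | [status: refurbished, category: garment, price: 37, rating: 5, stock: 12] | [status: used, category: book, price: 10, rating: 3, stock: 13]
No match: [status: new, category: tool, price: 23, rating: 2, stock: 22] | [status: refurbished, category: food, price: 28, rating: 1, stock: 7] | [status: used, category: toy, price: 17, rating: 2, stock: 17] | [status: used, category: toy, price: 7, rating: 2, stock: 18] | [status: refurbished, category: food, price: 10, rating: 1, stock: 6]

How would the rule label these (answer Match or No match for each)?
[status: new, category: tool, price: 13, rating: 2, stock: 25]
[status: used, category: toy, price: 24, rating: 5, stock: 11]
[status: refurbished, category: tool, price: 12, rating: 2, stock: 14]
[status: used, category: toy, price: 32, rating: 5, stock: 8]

No match, Match, No match, Match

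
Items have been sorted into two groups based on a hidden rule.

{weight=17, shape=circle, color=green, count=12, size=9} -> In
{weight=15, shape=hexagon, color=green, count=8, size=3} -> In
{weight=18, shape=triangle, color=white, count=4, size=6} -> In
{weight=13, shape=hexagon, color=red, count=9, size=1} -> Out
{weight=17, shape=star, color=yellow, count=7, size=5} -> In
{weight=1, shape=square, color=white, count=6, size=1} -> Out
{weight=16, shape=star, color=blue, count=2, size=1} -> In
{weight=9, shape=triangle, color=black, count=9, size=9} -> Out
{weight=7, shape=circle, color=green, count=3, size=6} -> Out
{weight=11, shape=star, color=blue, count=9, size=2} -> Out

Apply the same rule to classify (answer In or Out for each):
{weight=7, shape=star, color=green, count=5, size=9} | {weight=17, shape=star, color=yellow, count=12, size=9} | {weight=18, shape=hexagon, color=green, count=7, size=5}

Out, In, In

The distinguishing property — weight ≥ 15 — holds for all the 'In' cases and none of the 'Out' cases.
Out: {weight=7, shape=star, color=green, count=5, size=9}, since weight = 7. In: {weight=17, shape=star, color=yellow, count=12, size=9}, since weight = 17. In: {weight=18, shape=hexagon, color=green, count=7, size=5}, since weight = 18.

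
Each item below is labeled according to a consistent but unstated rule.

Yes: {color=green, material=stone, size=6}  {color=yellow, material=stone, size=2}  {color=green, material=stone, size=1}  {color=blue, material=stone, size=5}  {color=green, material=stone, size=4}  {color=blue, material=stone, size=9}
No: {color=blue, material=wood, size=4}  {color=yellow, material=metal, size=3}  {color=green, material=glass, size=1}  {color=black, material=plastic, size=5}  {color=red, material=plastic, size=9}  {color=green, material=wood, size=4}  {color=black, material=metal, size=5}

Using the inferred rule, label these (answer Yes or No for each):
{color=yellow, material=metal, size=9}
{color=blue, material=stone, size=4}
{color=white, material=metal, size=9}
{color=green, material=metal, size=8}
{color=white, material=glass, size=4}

The classifier is using: material is stone.
{color=yellow, material=metal, size=9} → material is metal → No.
{color=blue, material=stone, size=4} → material is stone → Yes.
{color=white, material=metal, size=9} → material is metal → No.
{color=green, material=metal, size=8} → material is metal → No.
{color=white, material=glass, size=4} → material is glass → No.

No, Yes, No, No, No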